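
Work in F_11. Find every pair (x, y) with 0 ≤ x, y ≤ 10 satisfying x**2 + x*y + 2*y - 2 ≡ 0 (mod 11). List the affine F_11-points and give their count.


Affine F_11-points: {(0, 1), (1, 4), (2, 5), (3, 3), (4, 5), (5, 3), (6, 4), (7, 7), (8, 7), (10, 1)}; count = 10.

For each of the 121 pairs (x, y) ∈ F_11², evaluate f(x, y) mod 11. Record the zeros.
  x = 0: [0↦9, 1↦0, 2↦2, 3↦4, 4↦6, 5↦8, 6↦10, 7↦1, 8↦3, 9↦5, 10↦7]  zeros at y ∈ {1}
  x = 1: [0↦10, 1↦2, 2↦5, 3↦8, 4↦0, 5↦3, 6↦6, 7↦9, 8↦1, 9↦4, 10↦7]  zeros at y ∈ {4}
  x = 2: [0↦2, 1↦6, 2↦10, 3↦3, 4↦7, 5↦0, 6↦4, 7↦8, 8↦1, 9↦5, 10↦9]  zeros at y ∈ {5}
  x = 3: [0↦7, 1↦1, 2↦6, 3↦0, 4↦5, 5↦10, 6↦4, 7↦9, 8↦3, 9↦8, 10↦2]  zeros at y ∈ {3}
  x = 4: [0↦3, 1↦9, 2↦4, 3↦10, 4↦5, 5↦0, 6↦6, 7↦1, 8↦7, 9↦2, 10↦8]  zeros at y ∈ {5}
  x = 5: [0↦1, 1↦8, 2↦4, 3↦0, 4↦7, 5↦3, 6↦10, 7↦6, 8↦2, 9↦9, 10↦5]  zeros at y ∈ {3}
  x = 6: [0↦1, 1↦9, 2↦6, 3↦3, 4↦0, 5↦8, 6↦5, 7↦2, 8↦10, 9↦7, 10↦4]  zeros at y ∈ {4}
  x = 7: [0↦3, 1↦1, 2↦10, 3↦8, 4↦6, 5↦4, 6↦2, 7↦0, 8↦9, 9↦7, 10↦5]  zeros at y ∈ {7}
  x = 8: [0↦7, 1↦6, 2↦5, 3↦4, 4↦3, 5↦2, 6↦1, 7↦0, 8↦10, 9↦9, 10↦8]  zeros at y ∈ {7}
  x = 9: [0↦2, 1↦2, 2↦2, 3↦2, 4↦2, 5↦2, 6↦2, 7↦2, 8↦2, 9↦2, 10↦2]  zeros at y ∈ ∅
  x = 10: [0↦10, 1↦0, 2↦1, 3↦2, 4↦3, 5↦4, 6↦5, 7↦6, 8↦7, 9↦8, 10↦9]  zeros at y ∈ {1}
Collecting zeros: affine points = {(0, 1), (1, 4), (2, 5), (3, 3), (4, 5), (5, 3), (6, 4), (7, 7), (8, 7), (10, 1)}.
Total count |C(F_11)_aff| = 10.


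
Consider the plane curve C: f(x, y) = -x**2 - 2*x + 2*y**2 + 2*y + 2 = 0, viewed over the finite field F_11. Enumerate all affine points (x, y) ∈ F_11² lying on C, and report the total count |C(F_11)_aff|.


Affine F_11-points: {(1, 2), (1, 8), (3, 3), (3, 7), (4, 0), (4, 10), (5, 0), (5, 10), (6, 3), (6, 7), (8, 2), (8, 8)}; count = 12.

For each of the 121 pairs (x, y) ∈ F_11², evaluate f(x, y) mod 11. Record the zeros.
  x = 0: [0↦2, 1↦6, 2↦3, 3↦4, 4↦9, 5↦7, 6↦9, 7↦4, 8↦3, 9↦6, 10↦2]  zeros at y ∈ ∅
  x = 1: [0↦10, 1↦3, 2↦0, 3↦1, 4↦6, 5↦4, 6↦6, 7↦1, 8↦0, 9↦3, 10↦10]  zeros at y ∈ {2, 8}
  x = 2: [0↦5, 1↦9, 2↦6, 3↦7, 4↦1, 5↦10, 6↦1, 7↦7, 8↦6, 9↦9, 10↦5]  zeros at y ∈ ∅
  x = 3: [0↦9, 1↦2, 2↦10, 3↦0, 4↦5, 5↦3, 6↦5, 7↦0, 8↦10, 9↦2, 10↦9]  zeros at y ∈ {3, 7}
  x = 4: [0↦0, 1↦4, 2↦1, 3↦2, 4↦7, 5↦5, 6↦7, 7↦2, 8↦1, 9↦4, 10↦0]  zeros at y ∈ {0, 10}
  x = 5: [0↦0, 1↦4, 2↦1, 3↦2, 4↦7, 5↦5, 6↦7, 7↦2, 8↦1, 9↦4, 10↦0]  zeros at y ∈ {0, 10}
  x = 6: [0↦9, 1↦2, 2↦10, 3↦0, 4↦5, 5↦3, 6↦5, 7↦0, 8↦10, 9↦2, 10↦9]  zeros at y ∈ {3, 7}
  x = 7: [0↦5, 1↦9, 2↦6, 3↦7, 4↦1, 5↦10, 6↦1, 7↦7, 8↦6, 9↦9, 10↦5]  zeros at y ∈ ∅
  x = 8: [0↦10, 1↦3, 2↦0, 3↦1, 4↦6, 5↦4, 6↦6, 7↦1, 8↦0, 9↦3, 10↦10]  zeros at y ∈ {2, 8}
  x = 9: [0↦2, 1↦6, 2↦3, 3↦4, 4↦9, 5↦7, 6↦9, 7↦4, 8↦3, 9↦6, 10↦2]  zeros at y ∈ ∅
  x = 10: [0↦3, 1↦7, 2↦4, 3↦5, 4↦10, 5↦8, 6↦10, 7↦5, 8↦4, 9↦7, 10↦3]  zeros at y ∈ ∅
Collecting zeros: affine points = {(1, 2), (1, 8), (3, 3), (3, 7), (4, 0), (4, 10), (5, 0), (5, 10), (6, 3), (6, 7), (8, 2), (8, 8)}.
Total count |C(F_11)_aff| = 12.


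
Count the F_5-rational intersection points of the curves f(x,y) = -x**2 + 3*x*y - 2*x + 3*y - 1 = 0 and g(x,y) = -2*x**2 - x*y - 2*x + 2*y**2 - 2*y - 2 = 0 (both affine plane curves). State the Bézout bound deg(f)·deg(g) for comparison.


Common zeros: ∅; count = 0; Bézout bound = 4.

deg(f) = 2, deg(g) = 2, so Bézout bound = 4.
Scan x ∈ F_5. For each x, list the y ∈ F_5 with f(x, y) ≡ 0 and those with g(x, y) ≡ 0 (mod 5); the common zeros in that column are the intersection.
  x = 0: f ≡ 0 at y ∈ {2}; g ≡ 0 at y ∈ {3}; common: ∅.
  x = 1: f ≡ 0 at y ∈ {4}; g ≡ 0 at y ∈ ∅; common: ∅.
  x = 2: f ≡ 0 at y ∈ {1}; g ≡ 0 at y ∈ ∅; common: ∅.
  x = 3: f ≡ 0 at y ∈ {3}; g ≡ 0 at y ∈ ∅; common: ∅.
  x = 4: f ≡ 0 at y ∈ {0, 1, 2, 3, 4}; g ≡ 0 at y ∈ ∅; common: ∅.
Collecting: common zeros = ∅, so the count is 0.
Comparison with the Bézout bound: 0 ≤ 4 = deg(f)·deg(g), as expected for curves with no common component (the affine F_5-count falls short of the bound because intersections may lie at infinity, over extension fields, or carry multiplicity).


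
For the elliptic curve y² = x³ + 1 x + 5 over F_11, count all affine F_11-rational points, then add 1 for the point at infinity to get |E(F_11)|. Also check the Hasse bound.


Affine points = {(0, 4), (0, 7), (2, 2), (2, 9), (5, 5), (5, 6), (7, 5), (7, 6), (10, 5), (10, 6)}; affine count = 10; |E(F_11)| = 11.

Discriminant check: Δ ∝ 4a³ + 27b² = 4·1³ + 27·5² = 4·1 + 27·25 ≡ 8 (mod 11). Nonzero ⇒ E is nonsingular.
For each x ∈ F_11, compute rhs = x³ + 1·x + 5 mod 11, then count y ∈ F_11 with y² ≡ rhs.
  x = 0: rhs = 5, matching y values: 4, 7 (2 points).
  x = 1: rhs = 7, matching y values: none (0 points).
  x = 2: rhs = 4, matching y values: 2, 9 (2 points).
  x = 3: rhs = 2, matching y values: none (0 points).
  x = 4: rhs = 7, matching y values: none (0 points).
  x = 5: rhs = 3, matching y values: 5, 6 (2 points).
  x = 6: rhs = 7, matching y values: none (0 points).
  x = 7: rhs = 3, matching y values: 5, 6 (2 points).
  x = 8: rhs = 8, matching y values: none (0 points).
  x = 9: rhs = 6, matching y values: none (0 points).
  x = 10: rhs = 3, matching y values: 5, 6 (2 points).
Total affine count: 10.
Full point count |E(F_11)| = 10 + 1 = 11.
Hasse bound: |11 − (11+1)| = |-1| = 1 ≤ 2√11 ≈ 6.6332 ✓.


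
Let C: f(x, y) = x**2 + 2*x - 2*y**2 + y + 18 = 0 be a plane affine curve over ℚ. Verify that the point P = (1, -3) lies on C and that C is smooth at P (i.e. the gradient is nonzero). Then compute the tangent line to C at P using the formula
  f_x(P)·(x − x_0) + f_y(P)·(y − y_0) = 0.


Tangent line at P: 4*x + 13*y + 35 = 0.

Step 1: f(1, -3) = 0, so P lies on C.
Step 2: partial derivatives
  f_x(x, y) = 2*x + 2, f_y(x, y) = 1 - 4*y.
  f_x(P) = 4, f_y(P) = 13 (gradient nonzero, so P is smooth).
Step 3: tangent line at P: 4·(x − 1) + 13·(y − -3) = 0.
Expanding: 4*x + 13*y + 35 = 0.


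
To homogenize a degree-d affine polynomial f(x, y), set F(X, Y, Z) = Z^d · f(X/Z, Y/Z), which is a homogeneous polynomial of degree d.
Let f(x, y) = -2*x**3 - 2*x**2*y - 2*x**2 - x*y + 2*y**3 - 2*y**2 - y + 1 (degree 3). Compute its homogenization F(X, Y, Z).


F(X, Y, Z) = -2*X**3 - 2*X**2*Y - 2*X**2*Z - X*Y*Z + 2*Y**3 - 2*Y**2*Z - Y*Z**2 + Z**3

deg(f) = 3.
Substitute x = X/Z, y = Y/Z into f, then multiply by Z^3.
  monomial -2·x^3·y^0 ↦ -2·X^3·Y^0·Z^0.
  monomial -2·x^2·y^1 ↦ -2·X^2·Y^1·Z^0.
  monomial -2·x^2·y^0 ↦ -2·X^2·Y^0·Z^1.
  monomial -1·x^1·y^1 ↦ -1·X^1·Y^1·Z^1.
  monomial 2·x^0·y^3 ↦ 2·X^0·Y^3·Z^0.
  monomial -2·x^0·y^2 ↦ -2·X^0·Y^2·Z^1.
  monomial -1·x^0·y^1 ↦ -1·X^0·Y^1·Z^2.
  monomial 1·x^0·y^0 ↦ 1·X^0·Y^0·Z^3.
Collecting: F(X, Y, Z) = -2*X**3 - 2*X**2*Y - 2*X**2*Z - X*Y*Z + 2*Y**3 - 2*Y**2*Z - Y*Z**2 + Z**3.


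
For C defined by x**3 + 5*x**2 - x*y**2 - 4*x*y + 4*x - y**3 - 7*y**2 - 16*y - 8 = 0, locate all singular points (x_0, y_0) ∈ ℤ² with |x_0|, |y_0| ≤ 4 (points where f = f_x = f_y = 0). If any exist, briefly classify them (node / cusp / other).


Singular points: {(-2, -2)}; classification: node.

Compute partial derivatives:
  f_x = 3*x**2 + 10*x - y**2 - 4*y + 4.
  f_y = -2*x*y - 4*x - 3*y**2 - 14*y - 16.
Scan x_0 ∈ {−4, ..., 4}. For each x_0, f_y(x_0, y) is a polynomial in y; find its integer roots y ∈ {−4, ..., 4}, then test f_x and f at those candidates.
  x = -4: f_y(-4, y) = -3*y**2 - 6*y; vanishes at y ∈ {-2, 0}. (-4, -2): f_x = 16 ≠ 0; (-4, 0): f_x = 12 ≠ 0.
  x = -3: f_y(-3, y) = -3*y**2 - 8*y - 4; vanishes at y ∈ {-2}. (-3, -2): f_x = 5 ≠ 0.
  x = -2: f_y(-2, y) = -3*y**2 - 10*y - 8; vanishes at y ∈ {-2}. (-2, -2): f_x = 0, f = 0 — SINGULAR.
  x = -1: f_y(-1, y) = -3*y**2 - 12*y - 12; vanishes at y ∈ {-2}. (-1, -2): f_x = 1 ≠ 0.
  x = 0: f_y(0, y) = -3*y**2 - 14*y - 16; vanishes at y ∈ {-2}. (0, -2): f_x = 8 ≠ 0.
  x = 1: f_y(1, y) = -3*y**2 - 16*y - 20; vanishes at y ∈ {-2}. (1, -2): f_x = 21 ≠ 0.
  x = 2: f_y(2, y) = -3*y**2 - 18*y - 24; vanishes at y ∈ {-4, -2}. (2, -4): f_x = 36 ≠ 0; (2, -2): f_x = 40 ≠ 0.
  x = 3: f_y(3, y) = -3*y**2 - 20*y - 28; vanishes at y ∈ {-2}. (3, -2): f_x = 65 ≠ 0.
  x = 4: f_y(4, y) = -3*y**2 - 22*y - 32; vanishes at y ∈ {-2}. (4, -2): f_x = 96 ≠ 0.
Only singular point on the grid: (-2, -2).
Classify: substitute x = -2 + u, y = -2 + v and expand: f = u**3 - u**2 - u*v**2 - v**3 + v**2.
No constant or linear terms (consistent with a singular point). Quadratic part: -u**2 + v**2. Cubic part: u**3 - u*v**2 - v**3.
The quadratic part v**2 - u**2 = (v − u)(v + u) splits into two distinct linear factors, so there are two distinct tangent lines y − -2 = ±(x − -2) — this is a node (ordinary double point).
Classification: node.


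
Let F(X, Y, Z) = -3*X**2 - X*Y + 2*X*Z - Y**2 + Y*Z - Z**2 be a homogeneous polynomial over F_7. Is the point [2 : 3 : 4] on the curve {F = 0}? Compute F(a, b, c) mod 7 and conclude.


F(2,3,4) ≡ 6 (mod 7); P is NOT on the curve.

Evaluate F(2, 3, 4) term-by-term (mod 7).
  -3*X**2 ↦ -3·4·1·1 = -12
  -X*Y ↦ -1·2·3·1 = -6
  2*X*Z ↦ 2·2·1·4 = 16
  -Y**2 ↦ -1·1·9·1 = -9
  Y*Z ↦ 1·1·3·4 = 12
  -Z**2 ↦ -1·1·1·16 = -16
Sum: F(2, 3, 4) = (-12) + (-6) + (16) + (-9) + (12) + (-16) = -15.
Reducing mod 7: -15 ≡ 6 (mod 7).
Since F(a, b, c) ≡ 6 ≠ 0 (mod 7), P does NOT lie on the curve.


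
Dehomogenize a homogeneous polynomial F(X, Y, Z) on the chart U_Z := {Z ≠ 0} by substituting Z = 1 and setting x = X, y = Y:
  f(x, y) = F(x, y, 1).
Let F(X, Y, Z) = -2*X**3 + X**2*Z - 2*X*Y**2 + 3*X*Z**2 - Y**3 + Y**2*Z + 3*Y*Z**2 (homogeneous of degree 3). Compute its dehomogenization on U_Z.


f(x, y) = -2*x**3 + x**2 - 2*x*y**2 + 3*x - y**3 + y**2 + 3*y

On U_Z we set Z = 1. Each monomial c·X^i·Y^j·Z^k in F becomes c·x^i·y^j·1^k = c·x^i·y^j.
Substituting Z = 1: F(X, Y, 1) = -2*x**3 + x**2 - 2*x*y**2 + 3*x - y**3 + y**2 + 3*y.
Note: deg(f) ≤ deg(F) = 3; strict inequality happens when F is divisible by Z (lost terms).


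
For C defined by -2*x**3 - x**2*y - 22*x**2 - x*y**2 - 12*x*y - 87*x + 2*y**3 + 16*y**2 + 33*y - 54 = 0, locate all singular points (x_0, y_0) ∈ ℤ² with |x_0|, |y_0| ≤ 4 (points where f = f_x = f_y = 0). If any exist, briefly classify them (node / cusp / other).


Singular points: {(-3, -3)}; classification: node.

Compute partial derivatives:
  f_x = -6*x**2 - 2*x*y - 44*x - y**2 - 12*y - 87.
  f_y = -x**2 - 2*x*y - 12*x + 6*y**2 + 32*y + 33.
Scan x_0 ∈ {−4, ..., 4}. For each x_0, f_y(x_0, y) is a polynomial in y; find its integer roots y ∈ {−4, ..., 4}, then test f_x and f at those candidates.
  x = -4: f_y(-4, y) = 6*y**2 + 40*y + 65; no integer root y with |y| ≤ 4.
  x = -3: f_y(-3, y) = 6*y**2 + 38*y + 60; vanishes at y ∈ {-3}. (-3, -3): f_x = 0, f = 0 — SINGULAR.
  x = -2: f_y(-2, y) = 6*y**2 + 36*y + 53; no integer root y with |y| ≤ 4.
  x = -1: f_y(-1, y) = 6*y**2 + 34*y + 44; vanishes at y ∈ {-2}. (-1, -2): f_x = -33 ≠ 0.
  x = 0: f_y(0, y) = 6*y**2 + 32*y + 33; no integer root y with |y| ≤ 4.
  x = 1: f_y(1, y) = 6*y**2 + 30*y + 20; no integer root y with |y| ≤ 4.
  x = 2: f_y(2, y) = 6*y**2 + 28*y + 5; no integer root y with |y| ≤ 4.
  x = 3: f_y(3, y) = 6*y**2 + 26*y - 12; no integer root y with |y| ≤ 4.
  x = 4: f_y(4, y) = 6*y**2 + 24*y - 31; no integer root y with |y| ≤ 4.
Only singular point on the grid: (-3, -3).
Classify: substitute x = -3 + u, y = -3 + v and expand: f = -2*u**3 - u**2*v - u**2 - u*v**2 + 2*v**3 + v**2.
No constant or linear terms (consistent with a singular point). Quadratic part: -u**2 + v**2. Cubic part: -2*u**3 - u**2*v - u*v**2 + 2*v**3.
The quadratic part v**2 - u**2 = (v − u)(v + u) splits into two distinct linear factors, so there are two distinct tangent lines y − -3 = ±(x − -3) — this is a node (ordinary double point).
Classification: node.


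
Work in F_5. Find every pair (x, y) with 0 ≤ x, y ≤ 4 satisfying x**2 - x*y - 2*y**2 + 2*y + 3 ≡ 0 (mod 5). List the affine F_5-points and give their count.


Affine F_5-points: {(2, 1), (2, 4), (4, 1), (4, 3)}; count = 4.

For each of the 25 pairs (x, y) ∈ F_5², evaluate f(x, y) mod 5. Record the zeros.
  x = 0: [0↦3, 1↦3, 2↦4, 3↦1, 4↦4]  zeros at y ∈ ∅
  x = 1: [0↦4, 1↦3, 2↦3, 3↦4, 4↦1]  zeros at y ∈ ∅
  x = 2: [0↦2, 1↦0, 2↦4, 3↦4, 4↦0]  zeros at y ∈ {1, 4}
  x = 3: [0↦2, 1↦4, 2↦2, 3↦1, 4↦1]  zeros at y ∈ ∅
  x = 4: [0↦4, 1↦0, 2↦2, 3↦0, 4↦4]  zeros at y ∈ {1, 3}
Collecting zeros: affine points = {(2, 1), (2, 4), (4, 1), (4, 3)}.
Total count |C(F_5)_aff| = 4.


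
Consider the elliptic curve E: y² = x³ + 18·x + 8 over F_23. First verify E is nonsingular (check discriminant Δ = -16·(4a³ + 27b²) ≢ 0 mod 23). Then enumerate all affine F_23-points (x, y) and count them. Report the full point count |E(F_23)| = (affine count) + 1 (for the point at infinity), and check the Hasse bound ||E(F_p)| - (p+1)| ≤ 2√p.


Affine points = {(0, 10), (0, 13), (1, 2), (1, 21), (2, 11), (2, 12), (4, 11), (4, 12), (5, 4), (5, 19), (9, 5), (9, 18), (13, 1), (13, 22), (17, 11), (17, 12), (18, 0), (22, 9), (22, 14)}; affine count = 19; |E(F_23)| = 20.

Discriminant check: Δ ∝ 4a³ + 27b² = 4·18³ + 27·8² = 4·5832 + 27·64 ≡ 9 (mod 23). Nonzero ⇒ E is nonsingular.
For each x ∈ F_23, compute rhs = x³ + 18·x + 8 mod 23, then count y ∈ F_23 with y² ≡ rhs.
  x = 0: rhs = 8, matching y values: 10, 13 (2 points).
  x = 1: rhs = 4, matching y values: 2, 21 (2 points).
  x = 2: rhs = 6, matching y values: 11, 12 (2 points).
  x = 3: rhs = 20, matching y values: none (0 points).
  x = 4: rhs = 6, matching y values: 11, 12 (2 points).
  x = 5: rhs = 16, matching y values: 4, 19 (2 points).
  x = 6: rhs = 10, matching y values: none (0 points).
  x = 7: rhs = 17, matching y values: none (0 points).
  x = 8: rhs = 20, matching y values: none (0 points).
  x = 9: rhs = 2, matching y values: 5, 18 (2 points).
  x = 10: rhs = 15, matching y values: none (0 points).
  x = 11: rhs = 19, matching y values: none (0 points).
  x = 12: rhs = 20, matching y values: none (0 points).
  x = 13: rhs = 1, matching y values: 1, 22 (2 points).
  x = 14: rhs = 14, matching y values: none (0 points).
  x = 15: rhs = 19, matching y values: none (0 points).
  x = 16: rhs = 22, matching y values: none (0 points).
  x = 17: rhs = 6, matching y values: 11, 12 (2 points).
  x = 18: rhs = 0, matching y values: 0 (1 points).
  x = 19: rhs = 10, matching y values: none (0 points).
  x = 20: rhs = 19, matching y values: none (0 points).
  x = 21: rhs = 10, matching y values: none (0 points).
  x = 22: rhs = 12, matching y values: 9, 14 (2 points).
Total affine count: 19.
Full point count |E(F_23)| = 19 + 1 = 20.
Hasse bound: |20 − (23+1)| = |-4| = 4 ≤ 2√23 ≈ 9.5917 ✓.


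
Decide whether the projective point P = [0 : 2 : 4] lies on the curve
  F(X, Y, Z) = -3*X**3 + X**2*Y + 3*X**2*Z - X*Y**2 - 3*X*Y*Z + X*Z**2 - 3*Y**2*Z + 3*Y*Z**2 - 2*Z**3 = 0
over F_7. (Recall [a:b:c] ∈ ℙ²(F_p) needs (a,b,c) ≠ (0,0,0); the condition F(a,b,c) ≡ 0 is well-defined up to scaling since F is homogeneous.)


F(0,2,4) ≡ 4 (mod 7); P is NOT on the curve.

Evaluate F(0, 2, 4) term-by-term (mod 7).
  -3*X**3 ↦ -3·0·1·1 = 0
  X**2*Y ↦ 1·0·2·1 = 0
  3*X**2*Z ↦ 3·0·1·4 = 0
  -X*Y**2 ↦ -1·0·4·1 = 0
  -3*X*Y*Z ↦ -3·0·2·4 = 0
  X*Z**2 ↦ 1·0·1·16 = 0
  -3*Y**2*Z ↦ -3·1·4·4 = -48
  3*Y*Z**2 ↦ 3·1·2·16 = 96
  -2*Z**3 ↦ -2·1·1·64 = -128
Sum: F(0, 2, 4) = (0) + (0) + (0) + (0) + (0) + (0) + (-48) + (96) + (-128) = -80.
Reducing mod 7: -80 ≡ 4 (mod 7).
Since F(a, b, c) ≡ 4 ≠ 0 (mod 7), P does NOT lie on the curve.


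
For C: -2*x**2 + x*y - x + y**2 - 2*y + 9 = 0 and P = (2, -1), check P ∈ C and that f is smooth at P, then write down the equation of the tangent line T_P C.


Tangent line at P: -10*x - 2*y + 18 = 0.

Step 1: f(2, -1) = 0, so P lies on C.
Step 2: partial derivatives
  f_x(x, y) = -4*x + y - 1, f_y(x, y) = x + 2*y - 2.
  f_x(P) = -10, f_y(P) = -2 (gradient nonzero, so P is smooth).
Step 3: tangent line at P: -10·(x − 2) + -2·(y − -1) = 0.
Expanding: -10*x - 2*y + 18 = 0.


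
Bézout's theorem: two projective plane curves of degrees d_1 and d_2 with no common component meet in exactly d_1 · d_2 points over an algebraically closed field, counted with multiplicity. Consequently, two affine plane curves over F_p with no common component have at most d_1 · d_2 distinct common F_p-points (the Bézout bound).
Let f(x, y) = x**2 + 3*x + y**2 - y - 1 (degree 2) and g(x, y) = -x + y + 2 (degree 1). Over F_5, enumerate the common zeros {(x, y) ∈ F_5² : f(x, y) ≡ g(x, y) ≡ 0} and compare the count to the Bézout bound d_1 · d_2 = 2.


Common zeros: {(0, 3), (1, 4)}; count = 2; Bézout bound = 2.

deg(f) = 2, deg(g) = 1, so Bézout bound = 2.
Scan x ∈ F_5. For each x, list the y ∈ F_5 with f(x, y) ≡ 0 and those with g(x, y) ≡ 0 (mod 5); the common zeros in that column are the intersection.
  x = 0: f ≡ 0 at y ∈ {3}; g ≡ 0 at y ∈ {3}; common: {3}.
  x = 1: f ≡ 0 at y ∈ {2, 4}; g ≡ 0 at y ∈ {4}; common: {4}.
  x = 2: f ≡ 0 at y ∈ {3}; g ≡ 0 at y ∈ {0}; common: ∅.
  x = 3: f ≡ 0 at y ∈ ∅; g ≡ 0 at y ∈ {1}; common: ∅.
  x = 4: f ≡ 0 at y ∈ ∅; g ≡ 0 at y ∈ {2}; common: ∅.
Collecting: common zeros = {(0, 3), (1, 4)}, so the count is 2.
Comparison with the Bézout bound: 2 ≤ 2 = deg(f)·deg(g), as expected for curves with no common component (the bound is attained).


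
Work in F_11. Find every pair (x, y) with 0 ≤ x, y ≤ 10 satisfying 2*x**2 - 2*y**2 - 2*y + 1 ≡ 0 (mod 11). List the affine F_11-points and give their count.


Affine F_11-points: {(0, 2), (0, 8), (4, 0), (4, 10), (5, 4), (5, 6), (6, 4), (6, 6), (7, 0), (7, 10)}; count = 10.

For each of the 121 pairs (x, y) ∈ F_11², evaluate f(x, y) mod 11. Record the zeros.
  x = 0: [0↦1, 1↦8, 2↦0, 3↦10, 4↦5, 5↦7, 6↦5, 7↦10, 8↦0, 9↦8, 10↦1]  zeros at y ∈ {2, 8}
  x = 1: [0↦3, 1↦10, 2↦2, 3↦1, 4↦7, 5↦9, 6↦7, 7↦1, 8↦2, 9↦10, 10↦3]  zeros at y ∈ ∅
  x = 2: [0↦9, 1↦5, 2↦8, 3↦7, 4↦2, 5↦4, 6↦2, 7↦7, 8↦8, 9↦5, 10↦9]  zeros at y ∈ ∅
  x = 3: [0↦8, 1↦4, 2↦7, 3↦6, 4↦1, 5↦3, 6↦1, 7↦6, 8↦7, 9↦4, 10↦8]  zeros at y ∈ ∅
  x = 4: [0↦0, 1↦7, 2↦10, 3↦9, 4↦4, 5↦6, 6↦4, 7↦9, 8↦10, 9↦7, 10↦0]  zeros at y ∈ {0, 10}
  x = 5: [0↦7, 1↦3, 2↦6, 3↦5, 4↦0, 5↦2, 6↦0, 7↦5, 8↦6, 9↦3, 10↦7]  zeros at y ∈ {4, 6}
  x = 6: [0↦7, 1↦3, 2↦6, 3↦5, 4↦0, 5↦2, 6↦0, 7↦5, 8↦6, 9↦3, 10↦7]  zeros at y ∈ {4, 6}
  x = 7: [0↦0, 1↦7, 2↦10, 3↦9, 4↦4, 5↦6, 6↦4, 7↦9, 8↦10, 9↦7, 10↦0]  zeros at y ∈ {0, 10}
  x = 8: [0↦8, 1↦4, 2↦7, 3↦6, 4↦1, 5↦3, 6↦1, 7↦6, 8↦7, 9↦4, 10↦8]  zeros at y ∈ ∅
  x = 9: [0↦9, 1↦5, 2↦8, 3↦7, 4↦2, 5↦4, 6↦2, 7↦7, 8↦8, 9↦5, 10↦9]  zeros at y ∈ ∅
  x = 10: [0↦3, 1↦10, 2↦2, 3↦1, 4↦7, 5↦9, 6↦7, 7↦1, 8↦2, 9↦10, 10↦3]  zeros at y ∈ ∅
Collecting zeros: affine points = {(0, 2), (0, 8), (4, 0), (4, 10), (5, 4), (5, 6), (6, 4), (6, 6), (7, 0), (7, 10)}.
Total count |C(F_11)_aff| = 10.


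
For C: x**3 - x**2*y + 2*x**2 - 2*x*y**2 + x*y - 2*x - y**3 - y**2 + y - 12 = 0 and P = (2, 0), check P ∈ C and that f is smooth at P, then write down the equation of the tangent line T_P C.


Tangent line at P: 18*x - y - 36 = 0.

Step 1: f(2, 0) = 0, so P lies on C.
Step 2: partial derivatives
  f_x(x, y) = 3*x**2 - 2*x*y + 4*x - 2*y**2 + y - 2, f_y(x, y) = -x**2 - 4*x*y + x - 3*y**2 - 2*y + 1.
  f_x(P) = 18, f_y(P) = -1 (gradient nonzero, so P is smooth).
Step 3: tangent line at P: 18·(x − 2) + -1·(y − 0) = 0.
Expanding: 18*x - y - 36 = 0.


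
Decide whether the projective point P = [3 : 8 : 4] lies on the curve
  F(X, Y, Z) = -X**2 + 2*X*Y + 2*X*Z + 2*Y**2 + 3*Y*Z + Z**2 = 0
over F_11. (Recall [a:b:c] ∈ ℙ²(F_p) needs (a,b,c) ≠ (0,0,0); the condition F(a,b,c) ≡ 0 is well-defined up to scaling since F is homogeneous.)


F(3,8,4) ≡ 6 (mod 11); P is NOT on the curve.

Evaluate F(3, 8, 4) term-by-term (mod 11).
  -X**2 ↦ -1·9·1·1 = -9
  2*X*Y ↦ 2·3·8·1 = 48
  2*X*Z ↦ 2·3·1·4 = 24
  2*Y**2 ↦ 2·1·64·1 = 128
  3*Y*Z ↦ 3·1·8·4 = 96
  Z**2 ↦ 1·1·1·16 = 16
Sum: F(3, 8, 4) = (-9) + (48) + (24) + (128) + (96) + (16) = 303.
Reducing mod 11: 303 ≡ 6 (mod 11).
Since F(a, b, c) ≡ 6 ≠ 0 (mod 11), P does NOT lie on the curve.


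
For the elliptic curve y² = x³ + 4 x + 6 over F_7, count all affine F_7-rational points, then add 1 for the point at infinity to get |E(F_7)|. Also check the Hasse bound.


Affine points = {(1, 2), (1, 5), (2, 1), (2, 6), (4, 3), (4, 4), (5, 2), (5, 5), (6, 1), (6, 6)}; affine count = 10; |E(F_7)| = 11.

Discriminant check: Δ ∝ 4a³ + 27b² = 4·4³ + 27·6² = 4·64 + 27·36 ≡ 3 (mod 7). Nonzero ⇒ E is nonsingular.
For each x ∈ F_7, compute rhs = x³ + 4·x + 6 mod 7, then count y ∈ F_7 with y² ≡ rhs.
  x = 0: rhs = 6, matching y values: none (0 points).
  x = 1: rhs = 4, matching y values: 2, 5 (2 points).
  x = 2: rhs = 1, matching y values: 1, 6 (2 points).
  x = 3: rhs = 3, matching y values: none (0 points).
  x = 4: rhs = 2, matching y values: 3, 4 (2 points).
  x = 5: rhs = 4, matching y values: 2, 5 (2 points).
  x = 6: rhs = 1, matching y values: 1, 6 (2 points).
Total affine count: 10.
Full point count |E(F_7)| = 10 + 1 = 11.
Hasse bound: |11 − (7+1)| = |3| = 3 ≤ 2√7 ≈ 5.2915 ✓.


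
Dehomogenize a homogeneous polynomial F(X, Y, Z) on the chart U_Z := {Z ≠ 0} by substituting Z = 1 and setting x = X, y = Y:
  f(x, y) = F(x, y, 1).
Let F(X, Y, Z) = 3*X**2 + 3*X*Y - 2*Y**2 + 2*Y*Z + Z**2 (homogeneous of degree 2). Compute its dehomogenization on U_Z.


f(x, y) = 3*x**2 + 3*x*y - 2*y**2 + 2*y + 1

On U_Z we set Z = 1. Each monomial c·X^i·Y^j·Z^k in F becomes c·x^i·y^j·1^k = c·x^i·y^j.
Substituting Z = 1: F(X, Y, 1) = 3*x**2 + 3*x*y - 2*y**2 + 2*y + 1.
Note: deg(f) ≤ deg(F) = 2; strict inequality happens when F is divisible by Z (lost terms).


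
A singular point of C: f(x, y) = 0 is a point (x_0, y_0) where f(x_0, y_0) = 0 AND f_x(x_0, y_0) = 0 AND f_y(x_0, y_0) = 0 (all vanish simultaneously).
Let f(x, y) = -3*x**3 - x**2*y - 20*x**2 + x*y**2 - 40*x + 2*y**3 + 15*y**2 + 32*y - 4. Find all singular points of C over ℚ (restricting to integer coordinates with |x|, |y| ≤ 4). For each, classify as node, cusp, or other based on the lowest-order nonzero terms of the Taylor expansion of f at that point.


Singular points: {(-2, -2)}; classification: cusp.

Compute partial derivatives:
  f_x = -9*x**2 - 2*x*y - 40*x + y**2 - 40.
  f_y = -x**2 + 2*x*y + 6*y**2 + 30*y + 32.
Scan x_0 ∈ {−4, ..., 4}. For each x_0, f_y(x_0, y) is a polynomial in y; find its integer roots y ∈ {−4, ..., 4}, then test f_x and f at those candidates.
  x = -4: f_y(-4, y) = 6*y**2 + 22*y + 16; vanishes at y ∈ {-1}. (-4, -1): f_x = -31 ≠ 0.
  x = -3: f_y(-3, y) = 6*y**2 + 24*y + 23; no integer root y with |y| ≤ 4.
  x = -2: f_y(-2, y) = 6*y**2 + 26*y + 28; vanishes at y ∈ {-2}. (-2, -2): f_x = 0, f = 0 — SINGULAR.
  x = -1: f_y(-1, y) = 6*y**2 + 28*y + 31; no integer root y with |y| ≤ 4.
  x = 0: f_y(0, y) = 6*y**2 + 30*y + 32; no integer root y with |y| ≤ 4.
  x = 1: f_y(1, y) = 6*y**2 + 32*y + 31; no integer root y with |y| ≤ 4.
  x = 2: f_y(2, y) = 6*y**2 + 34*y + 28; vanishes at y ∈ {-1}. (2, -1): f_x = -151 ≠ 0.
  x = 3: f_y(3, y) = 6*y**2 + 36*y + 23; no integer root y with |y| ≤ 4.
  x = 4: f_y(4, y) = 6*y**2 + 38*y + 16; no integer root y with |y| ≤ 4.
Only singular point on the grid: (-2, -2).
Classify: substitute x = -2 + u, y = -2 + v and expand: f = -3*u**3 - u**2*v + u*v**2 + 2*v**3 + v**2.
No constant or linear terms (consistent with a singular point). Quadratic part: v**2. Cubic part: -3*u**3 - u**2*v + u*v**2 + 2*v**3.
The quadratic part v**2 is a perfect square, so there is a single (double) tangent line v = 0, i.e. y = -2. Restricting the cubic part to that line (v = 0) leaves -3*u**3 ≠ 0, so f is not divisible by v and the branch is v² ≈ 3*u**3 to lowest order — this is a cusp.
Classification: cusp.


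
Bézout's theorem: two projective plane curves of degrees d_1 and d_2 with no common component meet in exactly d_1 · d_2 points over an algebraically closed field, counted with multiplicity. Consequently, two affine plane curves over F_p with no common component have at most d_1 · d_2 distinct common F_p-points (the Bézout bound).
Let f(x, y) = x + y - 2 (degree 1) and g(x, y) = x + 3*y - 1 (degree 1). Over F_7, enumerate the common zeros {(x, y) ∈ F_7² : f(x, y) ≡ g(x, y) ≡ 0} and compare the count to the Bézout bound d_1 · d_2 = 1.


Common zeros: {(6, 3)}; count = 1; Bézout bound = 1.

deg(f) = 1, deg(g) = 1, so Bézout bound = 1.
Scan x ∈ F_7. For each x, list the y ∈ F_7 with f(x, y) ≡ 0 and those with g(x, y) ≡ 0 (mod 7); the common zeros in that column are the intersection.
  x = 0: f ≡ 0 at y ∈ {2}; g ≡ 0 at y ∈ {5}; common: ∅.
  x = 1: f ≡ 0 at y ∈ {1}; g ≡ 0 at y ∈ {0}; common: ∅.
  x = 2: f ≡ 0 at y ∈ {0}; g ≡ 0 at y ∈ {2}; common: ∅.
  x = 3: f ≡ 0 at y ∈ {6}; g ≡ 0 at y ∈ {4}; common: ∅.
  x = 4: f ≡ 0 at y ∈ {5}; g ≡ 0 at y ∈ {6}; common: ∅.
  x = 5: f ≡ 0 at y ∈ {4}; g ≡ 0 at y ∈ {1}; common: ∅.
  x = 6: f ≡ 0 at y ∈ {3}; g ≡ 0 at y ∈ {3}; common: {3}.
Collecting: common zeros = {(6, 3)}, so the count is 1.
Comparison with the Bézout bound: 1 ≤ 1 = deg(f)·deg(g), as expected for curves with no common component (the bound is attained).


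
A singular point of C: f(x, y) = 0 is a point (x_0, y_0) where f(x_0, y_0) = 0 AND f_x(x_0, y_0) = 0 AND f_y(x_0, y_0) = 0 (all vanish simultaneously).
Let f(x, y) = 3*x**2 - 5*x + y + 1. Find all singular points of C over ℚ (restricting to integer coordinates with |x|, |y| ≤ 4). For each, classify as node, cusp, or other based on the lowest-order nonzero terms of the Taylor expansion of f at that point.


No singular points in the scanned grid; C is smooth there.

Compute partial derivatives:
  f_x = 6*x - 5.
  f_y = 1.
f_y = 1 is a nonzero constant, so f_y never vanishes: no point (x, y) can satisfy f = f_x = f_y = 0. In particular no (x, y) ∈ {−4, ..., 4}² is singular; the curve is smooth.


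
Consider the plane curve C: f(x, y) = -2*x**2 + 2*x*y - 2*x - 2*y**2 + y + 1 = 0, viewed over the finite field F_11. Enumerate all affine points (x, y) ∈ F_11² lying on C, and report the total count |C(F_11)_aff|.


Affine F_11-points: {(0, 1), (0, 5), (2, 0), (2, 8), (4, 5), (5, 3), (5, 8), (6, 6), (8, 0), (8, 3), (10, 6), (10, 10)}; count = 12.

For each of the 121 pairs (x, y) ∈ F_11², evaluate f(x, y) mod 11. Record the zeros.
  x = 0: [0↦1, 1↦0, 2↦6, 3↦8, 4↦6, 5↦0, 6↦1, 7↦9, 8↦2, 9↦2, 10↦9]  zeros at y ∈ {1, 5}
  x = 1: [0↦8, 1↦9, 2↦6, 3↦10, 4↦10, 5↦6, 6↦9, 7↦8, 8↦3, 9↦5, 10↦3]  zeros at y ∈ ∅
  x = 2: [0↦0, 1↦3, 2↦2, 3↦8, 4↦10, 5↦8, 6↦2, 7↦3, 8↦0, 9↦4, 10↦4]  zeros at y ∈ {0, 8}
  x = 3: [0↦10, 1↦4, 2↦5, 3↦2, 4↦6, 5↦6, 6↦2, 7↦5, 8↦4, 9↦10, 10↦1]  zeros at y ∈ ∅
  x = 4: [0↦5, 1↦1, 2↦4, 3↦3, 4↦9, 5↦0, 6↦9, 7↦3, 8↦4, 9↦1, 10↦5]  zeros at y ∈ {5}
  x = 5: [0↦7, 1↦5, 2↦10, 3↦0, 4↦8, 5↦1, 6↦1, 7↦8, 8↦0, 9↦10, 10↦5]  zeros at y ∈ {3, 8}
  x = 6: [0↦5, 1↦5, 2↦1, 3↦4, 4↦3, 5↦9, 6↦0, 7↦9, 8↦3, 9↦4, 10↦1]  zeros at y ∈ {6}
  x = 7: [0↦10, 1↦1, 2↦10, 3↦4, 4↦5, 5↦2, 6↦6, 7↦6, 8↦2, 9↦5, 10↦4]  zeros at y ∈ ∅
  x = 8: [0↦0, 1↦4, 2↦4, 3↦0, 4↦3, 5↦2, 6↦8, 7↦10, 8↦8, 9↦2, 10↦3]  zeros at y ∈ {0, 3}
  x = 9: [0↦8, 1↦3, 2↦5, 3↦3, 4↦8, 5↦9, 6↦6, 7↦10, 8↦10, 9↦6, 10↦9]  zeros at y ∈ ∅
  x = 10: [0↦1, 1↦9, 2↦2, 3↦2, 4↦9, 5↦1, 6↦0, 7↦6, 8↦8, 9↦6, 10↦0]  zeros at y ∈ {6, 10}
Collecting zeros: affine points = {(0, 1), (0, 5), (2, 0), (2, 8), (4, 5), (5, 3), (5, 8), (6, 6), (8, 0), (8, 3), (10, 6), (10, 10)}.
Total count |C(F_11)_aff| = 12.


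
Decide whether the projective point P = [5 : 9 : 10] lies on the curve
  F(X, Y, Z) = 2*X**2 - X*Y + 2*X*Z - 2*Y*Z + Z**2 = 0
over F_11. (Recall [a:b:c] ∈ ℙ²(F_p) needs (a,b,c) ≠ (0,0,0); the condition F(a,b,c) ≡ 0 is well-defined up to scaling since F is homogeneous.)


F(5,9,10) ≡ 3 (mod 11); P is NOT on the curve.

Evaluate F(5, 9, 10) term-by-term (mod 11).
  2*X**2 ↦ 2·25·1·1 = 50
  -X*Y ↦ -1·5·9·1 = -45
  2*X*Z ↦ 2·5·1·10 = 100
  -2*Y*Z ↦ -2·1·9·10 = -180
  Z**2 ↦ 1·1·1·100 = 100
Sum: F(5, 9, 10) = (50) + (-45) + (100) + (-180) + (100) = 25.
Reducing mod 11: 25 ≡ 3 (mod 11).
Since F(a, b, c) ≡ 3 ≠ 0 (mod 11), P does NOT lie on the curve.


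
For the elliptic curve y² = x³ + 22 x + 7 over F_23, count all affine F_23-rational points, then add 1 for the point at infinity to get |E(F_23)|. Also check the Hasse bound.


Affine points = {(2, 6), (2, 17), (3, 10), (3, 13), (5, 9), (5, 14), (10, 10), (10, 13), (11, 4), (11, 19), (13, 11), (13, 12), (14, 0), (15, 3), (15, 20), (16, 4), (16, 19), (17, 2), (17, 21), (18, 5), (18, 18), (19, 4), (19, 19), (20, 11), (20, 12), (21, 1), (21, 22)}; affine count = 27; |E(F_23)| = 28.

Discriminant check: Δ ∝ 4a³ + 27b² = 4·22³ + 27·7² = 4·10648 + 27·49 ≡ 8 (mod 23). Nonzero ⇒ E is nonsingular.
For each x ∈ F_23, compute rhs = x³ + 22·x + 7 mod 23, then count y ∈ F_23 with y² ≡ rhs.
  x = 0: rhs = 7, matching y values: none (0 points).
  x = 1: rhs = 7, matching y values: none (0 points).
  x = 2: rhs = 13, matching y values: 6, 17 (2 points).
  x = 3: rhs = 8, matching y values: 10, 13 (2 points).
  x = 4: rhs = 21, matching y values: none (0 points).
  x = 5: rhs = 12, matching y values: 9, 14 (2 points).
  x = 6: rhs = 10, matching y values: none (0 points).
  x = 7: rhs = 21, matching y values: none (0 points).
  x = 8: rhs = 5, matching y values: none (0 points).
  x = 9: rhs = 14, matching y values: none (0 points).
  x = 10: rhs = 8, matching y values: 10, 13 (2 points).
  x = 11: rhs = 16, matching y values: 4, 19 (2 points).
  x = 12: rhs = 21, matching y values: none (0 points).
  x = 13: rhs = 6, matching y values: 11, 12 (2 points).
  x = 14: rhs = 0, matching y values: 0 (1 points).
  x = 15: rhs = 9, matching y values: 3, 20 (2 points).
  x = 16: rhs = 16, matching y values: 4, 19 (2 points).
  x = 17: rhs = 4, matching y values: 2, 21 (2 points).
  x = 18: rhs = 2, matching y values: 5, 18 (2 points).
  x = 19: rhs = 16, matching y values: 4, 19 (2 points).
  x = 20: rhs = 6, matching y values: 11, 12 (2 points).
  x = 21: rhs = 1, matching y values: 1, 22 (2 points).
  x = 22: rhs = 7, matching y values: none (0 points).
Total affine count: 27.
Full point count |E(F_23)| = 27 + 1 = 28.
Hasse bound: |28 − (23+1)| = |4| = 4 ≤ 2√23 ≈ 9.5917 ✓.


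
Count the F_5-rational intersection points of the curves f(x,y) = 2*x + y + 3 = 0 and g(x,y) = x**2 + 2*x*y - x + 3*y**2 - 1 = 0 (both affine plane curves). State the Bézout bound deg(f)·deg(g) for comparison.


Common zeros: {(2, 3)}; count = 1; Bézout bound = 2.

deg(f) = 1, deg(g) = 2, so Bézout bound = 2.
Scan x ∈ F_5. For each x, list the y ∈ F_5 with f(x, y) ≡ 0 and those with g(x, y) ≡ 0 (mod 5); the common zeros in that column are the intersection.
  x = 0: f ≡ 0 at y ∈ {2}; g ≡ 0 at y ∈ ∅; common: ∅.
  x = 1: f ≡ 0 at y ∈ {0}; g ≡ 0 at y ∈ {2, 4}; common: ∅.
  x = 2: f ≡ 0 at y ∈ {3}; g ≡ 0 at y ∈ {3, 4}; common: {3}.
  x = 3: f ≡ 0 at y ∈ {1}; g ≡ 0 at y ∈ {0, 3}; common: ∅.
  x = 4: f ≡ 0 at y ∈ {4}; g ≡ 0 at y ∈ ∅; common: ∅.
Collecting: common zeros = {(2, 3)}, so the count is 1.
Comparison with the Bézout bound: 1 ≤ 2 = deg(f)·deg(g), as expected for curves with no common component (the affine F_5-count falls short of the bound because intersections may lie at infinity, over extension fields, or carry multiplicity).


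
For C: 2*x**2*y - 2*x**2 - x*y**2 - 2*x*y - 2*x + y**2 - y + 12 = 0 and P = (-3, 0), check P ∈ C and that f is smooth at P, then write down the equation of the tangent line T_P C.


Tangent line at P: 10*x + 23*y + 30 = 0.

Step 1: f(-3, 0) = 0, so P lies on C.
Step 2: partial derivatives
  f_x(x, y) = 4*x*y - 4*x - y**2 - 2*y - 2, f_y(x, y) = 2*x**2 - 2*x*y - 2*x + 2*y - 1.
  f_x(P) = 10, f_y(P) = 23 (gradient nonzero, so P is smooth).
Step 3: tangent line at P: 10·(x − -3) + 23·(y − 0) = 0.
Expanding: 10*x + 23*y + 30 = 0.


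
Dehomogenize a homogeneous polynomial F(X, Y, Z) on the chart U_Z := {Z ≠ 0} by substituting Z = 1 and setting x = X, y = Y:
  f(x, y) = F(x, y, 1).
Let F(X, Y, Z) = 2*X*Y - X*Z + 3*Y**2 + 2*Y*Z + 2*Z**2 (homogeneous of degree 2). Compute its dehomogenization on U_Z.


f(x, y) = 2*x*y - x + 3*y**2 + 2*y + 2

On U_Z we set Z = 1. Each monomial c·X^i·Y^j·Z^k in F becomes c·x^i·y^j·1^k = c·x^i·y^j.
Substituting Z = 1: F(X, Y, 1) = 2*x*y - x + 3*y**2 + 2*y + 2.
Note: deg(f) ≤ deg(F) = 2; strict inequality happens when F is divisible by Z (lost terms).


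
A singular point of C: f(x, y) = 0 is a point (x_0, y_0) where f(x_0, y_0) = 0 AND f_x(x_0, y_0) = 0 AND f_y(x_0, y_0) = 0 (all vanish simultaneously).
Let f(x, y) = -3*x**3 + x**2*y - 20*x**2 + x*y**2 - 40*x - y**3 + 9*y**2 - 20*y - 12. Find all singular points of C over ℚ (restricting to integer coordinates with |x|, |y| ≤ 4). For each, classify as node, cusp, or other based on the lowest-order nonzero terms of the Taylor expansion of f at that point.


Singular points: {(-2, 2)}; classification: cusp.

Compute partial derivatives:
  f_x = -9*x**2 + 2*x*y - 40*x + y**2 - 40.
  f_y = x**2 + 2*x*y - 3*y**2 + 18*y - 20.
Scan x_0 ∈ {−4, ..., 4}. For each x_0, f_y(x_0, y) is a polynomial in y; find its integer roots y ∈ {−4, ..., 4}, then test f_x and f at those candidates.
  x = -4: f_y(-4, y) = -3*y**2 + 10*y - 4; no integer root y with |y| ≤ 4.
  x = -3: f_y(-3, y) = -3*y**2 + 12*y - 11; no integer root y with |y| ≤ 4.
  x = -2: f_y(-2, y) = -3*y**2 + 14*y - 16; vanishes at y ∈ {2}. (-2, 2): f_x = 0, f = 0 — SINGULAR.
  x = -1: f_y(-1, y) = -3*y**2 + 16*y - 19; no integer root y with |y| ≤ 4.
  x = 0: f_y(0, y) = -3*y**2 + 18*y - 20; no integer root y with |y| ≤ 4.
  x = 1: f_y(1, y) = -3*y**2 + 20*y - 19; no integer root y with |y| ≤ 4.
  x = 2: f_y(2, y) = -3*y**2 + 22*y - 16; no integer root y with |y| ≤ 4.
  x = 3: f_y(3, y) = -3*y**2 + 24*y - 11; no integer root y with |y| ≤ 4.
  x = 4: f_y(4, y) = -3*y**2 + 26*y - 4; no integer root y with |y| ≤ 4.
Only singular point on the grid: (-2, 2).
Classify: substitute x = -2 + u, y = 2 + v and expand: f = -3*u**3 + u**2*v + u*v**2 - v**3 + v**2.
No constant or linear terms (consistent with a singular point). Quadratic part: v**2. Cubic part: -3*u**3 + u**2*v + u*v**2 - v**3.
The quadratic part v**2 is a perfect square, so there is a single (double) tangent line v = 0, i.e. y = 2. Restricting the cubic part to that line (v = 0) leaves -3*u**3 ≠ 0, so f is not divisible by v and the branch is v² ≈ 3*u**3 to lowest order — this is a cusp.
Classification: cusp.


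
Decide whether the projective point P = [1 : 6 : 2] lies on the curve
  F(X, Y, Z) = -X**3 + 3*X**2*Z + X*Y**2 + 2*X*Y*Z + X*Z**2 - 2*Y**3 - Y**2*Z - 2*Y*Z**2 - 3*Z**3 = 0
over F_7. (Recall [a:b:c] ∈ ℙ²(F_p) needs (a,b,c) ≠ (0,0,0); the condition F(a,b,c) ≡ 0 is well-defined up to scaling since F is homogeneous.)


F(1,6,2) ≡ 4 (mod 7); P is NOT on the curve.

Evaluate F(1, 6, 2) term-by-term (mod 7).
  -X**3 ↦ -1·1·1·1 = -1
  3*X**2*Z ↦ 3·1·1·2 = 6
  X*Y**2 ↦ 1·1·36·1 = 36
  2*X*Y*Z ↦ 2·1·6·2 = 24
  X*Z**2 ↦ 1·1·1·4 = 4
  -2*Y**3 ↦ -2·1·216·1 = -432
  -Y**2*Z ↦ -1·1·36·2 = -72
  -2*Y*Z**2 ↦ -2·1·6·4 = -48
  -3*Z**3 ↦ -3·1·1·8 = -24
Sum: F(1, 6, 2) = (-1) + (6) + (36) + (24) + (4) + (-432) + (-72) + (-48) + (-24) = -507.
Reducing mod 7: -507 ≡ 4 (mod 7).
Since F(a, b, c) ≡ 4 ≠ 0 (mod 7), P does NOT lie on the curve.


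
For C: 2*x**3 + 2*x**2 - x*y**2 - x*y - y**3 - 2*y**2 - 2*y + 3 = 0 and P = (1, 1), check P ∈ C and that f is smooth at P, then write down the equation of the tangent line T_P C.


Tangent line at P: 8*x - 12*y + 4 = 0.

Step 1: f(1, 1) = 0, so P lies on C.
Step 2: partial derivatives
  f_x(x, y) = 6*x**2 + 4*x - y**2 - y, f_y(x, y) = -2*x*y - x - 3*y**2 - 4*y - 2.
  f_x(P) = 8, f_y(P) = -12 (gradient nonzero, so P is smooth).
Step 3: tangent line at P: 8·(x − 1) + -12·(y − 1) = 0.
Expanding: 8*x - 12*y + 4 = 0.


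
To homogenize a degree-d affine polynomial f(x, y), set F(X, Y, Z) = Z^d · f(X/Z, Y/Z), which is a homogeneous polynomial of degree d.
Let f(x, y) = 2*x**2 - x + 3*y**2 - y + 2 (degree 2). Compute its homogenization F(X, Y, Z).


F(X, Y, Z) = 2*X**2 - X*Z + 3*Y**2 - Y*Z + 2*Z**2

deg(f) = 2.
Substitute x = X/Z, y = Y/Z into f, then multiply by Z^2.
  monomial 2·x^2·y^0 ↦ 2·X^2·Y^0·Z^0.
  monomial -1·x^1·y^0 ↦ -1·X^1·Y^0·Z^1.
  monomial 3·x^0·y^2 ↦ 3·X^0·Y^2·Z^0.
  monomial -1·x^0·y^1 ↦ -1·X^0·Y^1·Z^1.
  monomial 2·x^0·y^0 ↦ 2·X^0·Y^0·Z^2.
Collecting: F(X, Y, Z) = 2*X**2 - X*Z + 3*Y**2 - Y*Z + 2*Z**2.


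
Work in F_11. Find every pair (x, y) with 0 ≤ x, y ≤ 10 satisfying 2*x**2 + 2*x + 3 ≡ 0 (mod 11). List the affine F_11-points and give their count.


Affine F_11-points: ∅; count = 0.

For each of the 121 pairs (x, y) ∈ F_11², evaluate f(x, y) mod 11. Record the zeros.
  x = 0: [0↦3, 1↦3, 2↦3, 3↦3, 4↦3, 5↦3, 6↦3, 7↦3, 8↦3, 9↦3, 10↦3]  zeros at y ∈ ∅
  x = 1: [0↦7, 1↦7, 2↦7, 3↦7, 4↦7, 5↦7, 6↦7, 7↦7, 8↦7, 9↦7, 10↦7]  zeros at y ∈ ∅
  x = 2: [0↦4, 1↦4, 2↦4, 3↦4, 4↦4, 5↦4, 6↦4, 7↦4, 8↦4, 9↦4, 10↦4]  zeros at y ∈ ∅
  x = 3: [0↦5, 1↦5, 2↦5, 3↦5, 4↦5, 5↦5, 6↦5, 7↦5, 8↦5, 9↦5, 10↦5]  zeros at y ∈ ∅
  x = 4: [0↦10, 1↦10, 2↦10, 3↦10, 4↦10, 5↦10, 6↦10, 7↦10, 8↦10, 9↦10, 10↦10]  zeros at y ∈ ∅
  x = 5: [0↦8, 1↦8, 2↦8, 3↦8, 4↦8, 5↦8, 6↦8, 7↦8, 8↦8, 9↦8, 10↦8]  zeros at y ∈ ∅
  x = 6: [0↦10, 1↦10, 2↦10, 3↦10, 4↦10, 5↦10, 6↦10, 7↦10, 8↦10, 9↦10, 10↦10]  zeros at y ∈ ∅
  x = 7: [0↦5, 1↦5, 2↦5, 3↦5, 4↦5, 5↦5, 6↦5, 7↦5, 8↦5, 9↦5, 10↦5]  zeros at y ∈ ∅
  x = 8: [0↦4, 1↦4, 2↦4, 3↦4, 4↦4, 5↦4, 6↦4, 7↦4, 8↦4, 9↦4, 10↦4]  zeros at y ∈ ∅
  x = 9: [0↦7, 1↦7, 2↦7, 3↦7, 4↦7, 5↦7, 6↦7, 7↦7, 8↦7, 9↦7, 10↦7]  zeros at y ∈ ∅
  x = 10: [0↦3, 1↦3, 2↦3, 3↦3, 4↦3, 5↦3, 6↦3, 7↦3, 8↦3, 9↦3, 10↦3]  zeros at y ∈ ∅
Collecting zeros: affine points = ∅.
Total count |C(F_11)_aff| = 0.


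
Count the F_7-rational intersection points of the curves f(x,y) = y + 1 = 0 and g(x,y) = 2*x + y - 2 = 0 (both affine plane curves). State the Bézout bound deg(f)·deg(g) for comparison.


Common zeros: {(5, 6)}; count = 1; Bézout bound = 1.

deg(f) = 1, deg(g) = 1, so Bézout bound = 1.
Scan x ∈ F_7. For each x, list the y ∈ F_7 with f(x, y) ≡ 0 and those with g(x, y) ≡ 0 (mod 7); the common zeros in that column are the intersection.
  x = 0: f ≡ 0 at y ∈ {6}; g ≡ 0 at y ∈ {2}; common: ∅.
  x = 1: f ≡ 0 at y ∈ {6}; g ≡ 0 at y ∈ {0}; common: ∅.
  x = 2: f ≡ 0 at y ∈ {6}; g ≡ 0 at y ∈ {5}; common: ∅.
  x = 3: f ≡ 0 at y ∈ {6}; g ≡ 0 at y ∈ {3}; common: ∅.
  x = 4: f ≡ 0 at y ∈ {6}; g ≡ 0 at y ∈ {1}; common: ∅.
  x = 5: f ≡ 0 at y ∈ {6}; g ≡ 0 at y ∈ {6}; common: {6}.
  x = 6: f ≡ 0 at y ∈ {6}; g ≡ 0 at y ∈ {4}; common: ∅.
Collecting: common zeros = {(5, 6)}, so the count is 1.
Comparison with the Bézout bound: 1 ≤ 1 = deg(f)·deg(g), as expected for curves with no common component (the bound is attained).
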